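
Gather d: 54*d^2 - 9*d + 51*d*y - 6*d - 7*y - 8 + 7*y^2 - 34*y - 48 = 54*d^2 + d*(51*y - 15) + 7*y^2 - 41*y - 56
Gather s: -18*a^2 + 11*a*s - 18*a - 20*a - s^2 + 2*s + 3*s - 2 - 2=-18*a^2 - 38*a - s^2 + s*(11*a + 5) - 4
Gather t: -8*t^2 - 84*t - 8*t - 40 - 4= -8*t^2 - 92*t - 44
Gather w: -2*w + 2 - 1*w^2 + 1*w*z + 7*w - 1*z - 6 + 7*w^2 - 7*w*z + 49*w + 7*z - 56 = 6*w^2 + w*(54 - 6*z) + 6*z - 60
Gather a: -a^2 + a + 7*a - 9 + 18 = -a^2 + 8*a + 9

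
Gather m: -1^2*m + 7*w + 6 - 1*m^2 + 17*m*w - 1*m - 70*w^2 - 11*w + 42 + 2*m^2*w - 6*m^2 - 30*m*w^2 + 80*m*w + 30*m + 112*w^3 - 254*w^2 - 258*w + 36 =m^2*(2*w - 7) + m*(-30*w^2 + 97*w + 28) + 112*w^3 - 324*w^2 - 262*w + 84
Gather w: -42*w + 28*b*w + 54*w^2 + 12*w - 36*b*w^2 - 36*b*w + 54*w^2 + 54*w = w^2*(108 - 36*b) + w*(24 - 8*b)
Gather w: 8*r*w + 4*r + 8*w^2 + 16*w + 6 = 4*r + 8*w^2 + w*(8*r + 16) + 6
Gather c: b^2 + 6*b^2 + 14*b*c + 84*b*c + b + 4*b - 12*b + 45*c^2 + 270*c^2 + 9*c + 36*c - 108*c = 7*b^2 - 7*b + 315*c^2 + c*(98*b - 63)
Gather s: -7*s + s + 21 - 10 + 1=12 - 6*s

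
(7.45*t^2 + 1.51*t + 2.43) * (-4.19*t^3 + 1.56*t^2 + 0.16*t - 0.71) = -31.2155*t^5 + 5.2951*t^4 - 6.6341*t^3 - 1.2571*t^2 - 0.6833*t - 1.7253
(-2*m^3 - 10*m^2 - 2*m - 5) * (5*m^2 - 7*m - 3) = -10*m^5 - 36*m^4 + 66*m^3 + 19*m^2 + 41*m + 15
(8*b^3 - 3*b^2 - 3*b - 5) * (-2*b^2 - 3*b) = -16*b^5 - 18*b^4 + 15*b^3 + 19*b^2 + 15*b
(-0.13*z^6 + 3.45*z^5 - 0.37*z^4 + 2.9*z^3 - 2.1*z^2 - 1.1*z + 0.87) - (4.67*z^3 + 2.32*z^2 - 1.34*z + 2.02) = -0.13*z^6 + 3.45*z^5 - 0.37*z^4 - 1.77*z^3 - 4.42*z^2 + 0.24*z - 1.15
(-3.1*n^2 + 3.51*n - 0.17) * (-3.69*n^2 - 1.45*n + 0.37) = 11.439*n^4 - 8.4569*n^3 - 5.6092*n^2 + 1.5452*n - 0.0629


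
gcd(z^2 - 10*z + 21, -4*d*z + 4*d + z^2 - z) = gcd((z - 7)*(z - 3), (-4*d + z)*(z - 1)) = 1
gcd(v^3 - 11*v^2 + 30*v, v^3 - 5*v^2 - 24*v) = v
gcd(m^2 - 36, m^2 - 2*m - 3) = 1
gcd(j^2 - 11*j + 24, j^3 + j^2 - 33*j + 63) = j - 3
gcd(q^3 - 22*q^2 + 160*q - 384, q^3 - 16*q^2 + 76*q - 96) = q^2 - 14*q + 48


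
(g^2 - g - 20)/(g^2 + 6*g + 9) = (g^2 - g - 20)/(g^2 + 6*g + 9)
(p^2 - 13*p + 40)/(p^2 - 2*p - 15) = (p - 8)/(p + 3)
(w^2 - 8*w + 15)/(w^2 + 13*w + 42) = (w^2 - 8*w + 15)/(w^2 + 13*w + 42)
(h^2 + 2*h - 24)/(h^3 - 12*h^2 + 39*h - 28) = (h + 6)/(h^2 - 8*h + 7)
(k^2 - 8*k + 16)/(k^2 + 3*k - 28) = (k - 4)/(k + 7)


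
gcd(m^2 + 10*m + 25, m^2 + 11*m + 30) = m + 5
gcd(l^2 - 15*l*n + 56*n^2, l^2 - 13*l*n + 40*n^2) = l - 8*n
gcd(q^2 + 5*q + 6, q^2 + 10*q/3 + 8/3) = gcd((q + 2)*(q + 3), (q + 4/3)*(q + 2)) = q + 2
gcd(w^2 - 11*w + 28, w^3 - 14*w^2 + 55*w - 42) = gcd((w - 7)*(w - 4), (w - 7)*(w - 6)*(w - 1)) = w - 7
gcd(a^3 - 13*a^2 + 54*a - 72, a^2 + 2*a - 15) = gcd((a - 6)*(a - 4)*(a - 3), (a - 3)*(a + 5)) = a - 3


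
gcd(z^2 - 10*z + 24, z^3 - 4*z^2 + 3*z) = 1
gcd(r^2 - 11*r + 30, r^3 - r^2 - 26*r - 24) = r - 6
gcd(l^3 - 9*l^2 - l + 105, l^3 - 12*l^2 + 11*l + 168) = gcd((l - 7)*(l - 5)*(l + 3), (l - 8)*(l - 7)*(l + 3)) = l^2 - 4*l - 21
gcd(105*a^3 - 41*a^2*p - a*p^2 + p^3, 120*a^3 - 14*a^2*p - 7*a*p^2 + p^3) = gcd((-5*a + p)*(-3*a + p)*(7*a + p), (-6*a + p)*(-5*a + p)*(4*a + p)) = -5*a + p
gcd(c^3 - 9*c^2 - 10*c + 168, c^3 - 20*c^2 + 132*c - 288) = c - 6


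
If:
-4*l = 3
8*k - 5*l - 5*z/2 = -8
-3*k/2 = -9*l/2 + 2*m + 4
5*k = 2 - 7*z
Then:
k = -309/274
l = -3/4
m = -6229/2192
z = 299/274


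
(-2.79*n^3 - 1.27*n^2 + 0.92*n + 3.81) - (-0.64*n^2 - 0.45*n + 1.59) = -2.79*n^3 - 0.63*n^2 + 1.37*n + 2.22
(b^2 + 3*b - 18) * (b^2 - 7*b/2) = b^4 - b^3/2 - 57*b^2/2 + 63*b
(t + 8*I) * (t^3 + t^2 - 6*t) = t^4 + t^3 + 8*I*t^3 - 6*t^2 + 8*I*t^2 - 48*I*t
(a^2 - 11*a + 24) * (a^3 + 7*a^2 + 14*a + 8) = a^5 - 4*a^4 - 39*a^3 + 22*a^2 + 248*a + 192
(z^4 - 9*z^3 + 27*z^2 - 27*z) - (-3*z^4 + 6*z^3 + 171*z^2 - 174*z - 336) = 4*z^4 - 15*z^3 - 144*z^2 + 147*z + 336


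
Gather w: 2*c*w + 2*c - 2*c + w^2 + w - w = 2*c*w + w^2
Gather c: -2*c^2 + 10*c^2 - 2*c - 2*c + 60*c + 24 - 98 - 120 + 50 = 8*c^2 + 56*c - 144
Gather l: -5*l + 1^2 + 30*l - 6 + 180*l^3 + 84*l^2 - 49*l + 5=180*l^3 + 84*l^2 - 24*l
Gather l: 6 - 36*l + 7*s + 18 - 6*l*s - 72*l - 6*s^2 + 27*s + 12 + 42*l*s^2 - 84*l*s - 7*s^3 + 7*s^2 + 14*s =l*(42*s^2 - 90*s - 108) - 7*s^3 + s^2 + 48*s + 36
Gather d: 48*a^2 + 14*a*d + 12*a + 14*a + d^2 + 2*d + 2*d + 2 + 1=48*a^2 + 26*a + d^2 + d*(14*a + 4) + 3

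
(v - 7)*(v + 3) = v^2 - 4*v - 21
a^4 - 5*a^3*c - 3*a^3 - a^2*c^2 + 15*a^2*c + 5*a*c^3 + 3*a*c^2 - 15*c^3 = (a - 3)*(a - 5*c)*(a - c)*(a + c)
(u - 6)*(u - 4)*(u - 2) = u^3 - 12*u^2 + 44*u - 48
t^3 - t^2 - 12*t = t*(t - 4)*(t + 3)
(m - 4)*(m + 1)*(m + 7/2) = m^3 + m^2/2 - 29*m/2 - 14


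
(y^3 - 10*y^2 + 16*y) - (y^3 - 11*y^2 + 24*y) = y^2 - 8*y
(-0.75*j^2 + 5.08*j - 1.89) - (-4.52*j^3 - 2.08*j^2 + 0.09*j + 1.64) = 4.52*j^3 + 1.33*j^2 + 4.99*j - 3.53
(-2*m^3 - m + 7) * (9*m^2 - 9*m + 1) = -18*m^5 + 18*m^4 - 11*m^3 + 72*m^2 - 64*m + 7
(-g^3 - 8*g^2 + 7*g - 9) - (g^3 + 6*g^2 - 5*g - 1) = -2*g^3 - 14*g^2 + 12*g - 8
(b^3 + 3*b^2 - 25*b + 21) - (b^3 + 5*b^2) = -2*b^2 - 25*b + 21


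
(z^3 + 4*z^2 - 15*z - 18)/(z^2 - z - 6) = (z^2 + 7*z + 6)/(z + 2)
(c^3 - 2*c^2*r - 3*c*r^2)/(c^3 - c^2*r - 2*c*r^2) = (-c + 3*r)/(-c + 2*r)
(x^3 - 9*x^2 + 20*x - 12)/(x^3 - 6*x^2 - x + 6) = (x - 2)/(x + 1)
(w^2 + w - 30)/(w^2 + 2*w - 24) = (w - 5)/(w - 4)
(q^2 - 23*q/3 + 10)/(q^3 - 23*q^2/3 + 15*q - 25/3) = (q - 6)/(q^2 - 6*q + 5)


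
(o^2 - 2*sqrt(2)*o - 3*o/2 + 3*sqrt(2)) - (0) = o^2 - 2*sqrt(2)*o - 3*o/2 + 3*sqrt(2)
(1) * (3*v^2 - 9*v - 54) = 3*v^2 - 9*v - 54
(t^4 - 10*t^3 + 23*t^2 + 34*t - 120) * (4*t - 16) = 4*t^5 - 56*t^4 + 252*t^3 - 232*t^2 - 1024*t + 1920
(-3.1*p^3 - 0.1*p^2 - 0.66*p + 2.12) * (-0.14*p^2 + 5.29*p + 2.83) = 0.434*p^5 - 16.385*p^4 - 9.2096*p^3 - 4.0712*p^2 + 9.347*p + 5.9996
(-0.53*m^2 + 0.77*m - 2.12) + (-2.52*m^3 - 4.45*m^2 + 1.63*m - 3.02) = -2.52*m^3 - 4.98*m^2 + 2.4*m - 5.14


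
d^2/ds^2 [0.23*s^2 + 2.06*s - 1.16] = 0.460000000000000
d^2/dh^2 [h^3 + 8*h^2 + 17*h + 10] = 6*h + 16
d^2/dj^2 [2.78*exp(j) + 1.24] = 2.78*exp(j)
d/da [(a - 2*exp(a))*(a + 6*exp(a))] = 4*a*exp(a) + 2*a - 24*exp(2*a) + 4*exp(a)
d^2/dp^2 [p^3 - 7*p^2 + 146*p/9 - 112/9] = 6*p - 14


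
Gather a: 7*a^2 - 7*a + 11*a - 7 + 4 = 7*a^2 + 4*a - 3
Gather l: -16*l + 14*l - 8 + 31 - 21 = 2 - 2*l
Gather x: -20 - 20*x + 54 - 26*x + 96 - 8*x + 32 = 162 - 54*x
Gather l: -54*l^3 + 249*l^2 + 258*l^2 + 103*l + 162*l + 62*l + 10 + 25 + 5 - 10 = -54*l^3 + 507*l^2 + 327*l + 30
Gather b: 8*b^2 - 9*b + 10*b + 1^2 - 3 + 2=8*b^2 + b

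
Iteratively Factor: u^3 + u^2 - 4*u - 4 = (u - 2)*(u^2 + 3*u + 2) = (u - 2)*(u + 1)*(u + 2)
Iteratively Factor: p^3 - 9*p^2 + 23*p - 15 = (p - 3)*(p^2 - 6*p + 5) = (p - 3)*(p - 1)*(p - 5)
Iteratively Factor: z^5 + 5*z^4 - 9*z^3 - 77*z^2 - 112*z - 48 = (z + 1)*(z^4 + 4*z^3 - 13*z^2 - 64*z - 48) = (z + 1)*(z + 4)*(z^3 - 13*z - 12) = (z + 1)^2*(z + 4)*(z^2 - z - 12) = (z - 4)*(z + 1)^2*(z + 4)*(z + 3)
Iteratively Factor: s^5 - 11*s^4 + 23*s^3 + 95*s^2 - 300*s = (s - 5)*(s^4 - 6*s^3 - 7*s^2 + 60*s) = (s - 5)^2*(s^3 - s^2 - 12*s) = (s - 5)^2*(s + 3)*(s^2 - 4*s) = s*(s - 5)^2*(s + 3)*(s - 4)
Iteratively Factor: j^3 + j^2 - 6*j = (j + 3)*(j^2 - 2*j) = j*(j + 3)*(j - 2)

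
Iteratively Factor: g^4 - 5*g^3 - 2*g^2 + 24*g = (g - 3)*(g^3 - 2*g^2 - 8*g) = (g - 3)*(g + 2)*(g^2 - 4*g) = (g - 4)*(g - 3)*(g + 2)*(g)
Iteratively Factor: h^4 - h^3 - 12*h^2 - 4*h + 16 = (h + 2)*(h^3 - 3*h^2 - 6*h + 8) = (h - 1)*(h + 2)*(h^2 - 2*h - 8) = (h - 4)*(h - 1)*(h + 2)*(h + 2)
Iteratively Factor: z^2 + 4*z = (z)*(z + 4)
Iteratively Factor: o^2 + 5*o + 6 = (o + 3)*(o + 2)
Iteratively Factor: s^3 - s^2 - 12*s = (s - 4)*(s^2 + 3*s) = (s - 4)*(s + 3)*(s)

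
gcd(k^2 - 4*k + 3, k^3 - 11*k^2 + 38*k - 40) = 1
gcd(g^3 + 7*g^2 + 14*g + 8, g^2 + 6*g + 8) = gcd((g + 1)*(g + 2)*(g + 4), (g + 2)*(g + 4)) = g^2 + 6*g + 8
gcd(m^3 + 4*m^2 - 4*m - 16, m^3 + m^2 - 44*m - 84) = m + 2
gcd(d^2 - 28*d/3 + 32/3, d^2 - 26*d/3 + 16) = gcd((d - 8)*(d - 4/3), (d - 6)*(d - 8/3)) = 1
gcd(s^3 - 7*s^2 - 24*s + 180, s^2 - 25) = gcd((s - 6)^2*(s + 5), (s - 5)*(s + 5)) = s + 5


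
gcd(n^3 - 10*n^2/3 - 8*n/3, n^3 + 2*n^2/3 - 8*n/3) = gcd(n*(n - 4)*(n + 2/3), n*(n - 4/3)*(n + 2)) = n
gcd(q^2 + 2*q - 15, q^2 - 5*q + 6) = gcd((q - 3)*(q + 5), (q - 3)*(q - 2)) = q - 3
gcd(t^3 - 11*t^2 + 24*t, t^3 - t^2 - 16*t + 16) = 1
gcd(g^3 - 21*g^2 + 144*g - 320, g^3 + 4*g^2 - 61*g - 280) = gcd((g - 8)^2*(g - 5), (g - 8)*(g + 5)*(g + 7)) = g - 8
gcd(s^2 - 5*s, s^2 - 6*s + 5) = s - 5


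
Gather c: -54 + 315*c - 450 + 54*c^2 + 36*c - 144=54*c^2 + 351*c - 648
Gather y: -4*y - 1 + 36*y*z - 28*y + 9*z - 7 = y*(36*z - 32) + 9*z - 8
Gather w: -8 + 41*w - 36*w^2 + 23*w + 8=-36*w^2 + 64*w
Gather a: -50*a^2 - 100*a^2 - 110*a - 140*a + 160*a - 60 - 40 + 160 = -150*a^2 - 90*a + 60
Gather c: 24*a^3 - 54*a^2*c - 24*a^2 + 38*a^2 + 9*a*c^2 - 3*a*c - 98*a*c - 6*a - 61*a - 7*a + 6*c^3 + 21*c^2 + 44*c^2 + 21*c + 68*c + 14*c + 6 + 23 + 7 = 24*a^3 + 14*a^2 - 74*a + 6*c^3 + c^2*(9*a + 65) + c*(-54*a^2 - 101*a + 103) + 36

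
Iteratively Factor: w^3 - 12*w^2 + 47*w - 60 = (w - 3)*(w^2 - 9*w + 20) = (w - 5)*(w - 3)*(w - 4)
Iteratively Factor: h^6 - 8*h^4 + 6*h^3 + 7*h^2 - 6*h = (h)*(h^5 - 8*h^3 + 6*h^2 + 7*h - 6) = h*(h + 1)*(h^4 - h^3 - 7*h^2 + 13*h - 6) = h*(h - 1)*(h + 1)*(h^3 - 7*h + 6) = h*(h - 1)*(h + 1)*(h + 3)*(h^2 - 3*h + 2) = h*(h - 1)^2*(h + 1)*(h + 3)*(h - 2)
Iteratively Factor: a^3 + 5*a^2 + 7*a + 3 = (a + 1)*(a^2 + 4*a + 3) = (a + 1)^2*(a + 3)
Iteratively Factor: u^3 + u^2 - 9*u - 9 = (u + 1)*(u^2 - 9) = (u - 3)*(u + 1)*(u + 3)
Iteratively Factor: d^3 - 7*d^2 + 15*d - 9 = (d - 1)*(d^2 - 6*d + 9) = (d - 3)*(d - 1)*(d - 3)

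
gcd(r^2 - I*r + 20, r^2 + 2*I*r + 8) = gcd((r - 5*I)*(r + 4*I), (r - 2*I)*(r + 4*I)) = r + 4*I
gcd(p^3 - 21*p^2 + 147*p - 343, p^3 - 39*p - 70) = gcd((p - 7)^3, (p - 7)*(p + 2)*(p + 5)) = p - 7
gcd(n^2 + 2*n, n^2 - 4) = n + 2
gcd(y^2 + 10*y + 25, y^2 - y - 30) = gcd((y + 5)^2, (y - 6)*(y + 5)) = y + 5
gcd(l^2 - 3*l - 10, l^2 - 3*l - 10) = l^2 - 3*l - 10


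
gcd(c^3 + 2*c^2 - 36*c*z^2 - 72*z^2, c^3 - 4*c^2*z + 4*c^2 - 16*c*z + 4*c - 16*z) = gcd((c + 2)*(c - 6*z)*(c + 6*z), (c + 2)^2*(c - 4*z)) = c + 2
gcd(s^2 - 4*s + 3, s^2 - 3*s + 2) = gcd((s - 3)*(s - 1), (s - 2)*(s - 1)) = s - 1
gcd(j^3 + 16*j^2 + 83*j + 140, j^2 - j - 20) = j + 4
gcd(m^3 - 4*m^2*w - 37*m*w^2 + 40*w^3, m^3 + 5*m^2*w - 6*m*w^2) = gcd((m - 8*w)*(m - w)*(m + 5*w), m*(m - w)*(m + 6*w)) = -m + w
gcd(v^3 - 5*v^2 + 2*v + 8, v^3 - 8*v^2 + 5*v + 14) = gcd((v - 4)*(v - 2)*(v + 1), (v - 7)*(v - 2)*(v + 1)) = v^2 - v - 2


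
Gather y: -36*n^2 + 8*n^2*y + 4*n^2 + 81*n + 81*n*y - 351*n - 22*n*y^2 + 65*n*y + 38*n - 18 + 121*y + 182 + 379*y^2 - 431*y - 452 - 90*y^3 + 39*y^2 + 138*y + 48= -32*n^2 - 232*n - 90*y^3 + y^2*(418 - 22*n) + y*(8*n^2 + 146*n - 172) - 240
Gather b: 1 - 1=0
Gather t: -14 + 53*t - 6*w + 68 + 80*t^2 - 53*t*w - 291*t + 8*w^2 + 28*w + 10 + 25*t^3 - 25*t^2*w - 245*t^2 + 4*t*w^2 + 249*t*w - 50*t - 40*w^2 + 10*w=25*t^3 + t^2*(-25*w - 165) + t*(4*w^2 + 196*w - 288) - 32*w^2 + 32*w + 64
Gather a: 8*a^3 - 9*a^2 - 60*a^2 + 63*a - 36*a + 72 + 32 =8*a^3 - 69*a^2 + 27*a + 104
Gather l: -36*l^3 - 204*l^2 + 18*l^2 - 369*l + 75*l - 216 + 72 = -36*l^3 - 186*l^2 - 294*l - 144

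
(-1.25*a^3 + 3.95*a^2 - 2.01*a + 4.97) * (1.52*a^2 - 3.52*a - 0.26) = -1.9*a^5 + 10.404*a^4 - 16.6342*a^3 + 13.6026*a^2 - 16.9718*a - 1.2922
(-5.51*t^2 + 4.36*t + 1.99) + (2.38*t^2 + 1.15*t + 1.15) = -3.13*t^2 + 5.51*t + 3.14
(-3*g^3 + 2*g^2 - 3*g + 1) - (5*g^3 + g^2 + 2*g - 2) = -8*g^3 + g^2 - 5*g + 3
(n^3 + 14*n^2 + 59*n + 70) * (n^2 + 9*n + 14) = n^5 + 23*n^4 + 199*n^3 + 797*n^2 + 1456*n + 980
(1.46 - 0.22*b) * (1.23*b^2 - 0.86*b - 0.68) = -0.2706*b^3 + 1.985*b^2 - 1.106*b - 0.9928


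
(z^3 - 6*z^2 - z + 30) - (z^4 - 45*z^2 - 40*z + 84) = -z^4 + z^3 + 39*z^2 + 39*z - 54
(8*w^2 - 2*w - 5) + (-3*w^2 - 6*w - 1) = 5*w^2 - 8*w - 6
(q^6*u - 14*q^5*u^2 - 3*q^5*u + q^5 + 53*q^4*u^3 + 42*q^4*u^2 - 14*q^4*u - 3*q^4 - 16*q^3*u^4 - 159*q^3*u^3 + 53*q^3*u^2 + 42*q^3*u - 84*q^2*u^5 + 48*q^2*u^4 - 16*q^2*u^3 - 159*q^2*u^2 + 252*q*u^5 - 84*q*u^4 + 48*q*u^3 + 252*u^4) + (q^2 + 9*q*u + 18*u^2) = q^6*u - 14*q^5*u^2 - 3*q^5*u + q^5 + 53*q^4*u^3 + 42*q^4*u^2 - 14*q^4*u - 3*q^4 - 16*q^3*u^4 - 159*q^3*u^3 + 53*q^3*u^2 + 42*q^3*u - 84*q^2*u^5 + 48*q^2*u^4 - 16*q^2*u^3 - 159*q^2*u^2 + q^2 + 252*q*u^5 - 84*q*u^4 + 48*q*u^3 + 9*q*u + 252*u^4 + 18*u^2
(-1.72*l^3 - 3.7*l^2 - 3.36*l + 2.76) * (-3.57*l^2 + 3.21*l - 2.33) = 6.1404*l^5 + 7.6878*l^4 + 4.1258*l^3 - 12.0178*l^2 + 16.6884*l - 6.4308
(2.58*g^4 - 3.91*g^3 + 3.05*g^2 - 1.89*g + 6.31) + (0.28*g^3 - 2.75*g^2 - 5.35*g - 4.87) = 2.58*g^4 - 3.63*g^3 + 0.3*g^2 - 7.24*g + 1.44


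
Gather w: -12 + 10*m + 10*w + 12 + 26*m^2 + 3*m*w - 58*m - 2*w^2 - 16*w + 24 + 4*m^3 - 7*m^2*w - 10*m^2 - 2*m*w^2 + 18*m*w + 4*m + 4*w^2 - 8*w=4*m^3 + 16*m^2 - 44*m + w^2*(2 - 2*m) + w*(-7*m^2 + 21*m - 14) + 24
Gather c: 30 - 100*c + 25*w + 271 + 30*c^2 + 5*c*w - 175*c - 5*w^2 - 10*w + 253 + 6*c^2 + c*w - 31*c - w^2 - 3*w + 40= 36*c^2 + c*(6*w - 306) - 6*w^2 + 12*w + 594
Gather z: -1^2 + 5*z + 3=5*z + 2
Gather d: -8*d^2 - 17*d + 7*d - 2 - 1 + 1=-8*d^2 - 10*d - 2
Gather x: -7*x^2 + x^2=-6*x^2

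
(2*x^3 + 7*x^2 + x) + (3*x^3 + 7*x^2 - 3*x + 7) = 5*x^3 + 14*x^2 - 2*x + 7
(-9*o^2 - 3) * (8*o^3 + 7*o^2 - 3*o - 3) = -72*o^5 - 63*o^4 + 3*o^3 + 6*o^2 + 9*o + 9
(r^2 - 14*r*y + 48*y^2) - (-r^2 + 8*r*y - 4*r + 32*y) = 2*r^2 - 22*r*y + 4*r + 48*y^2 - 32*y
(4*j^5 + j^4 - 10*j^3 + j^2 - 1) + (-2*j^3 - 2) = 4*j^5 + j^4 - 12*j^3 + j^2 - 3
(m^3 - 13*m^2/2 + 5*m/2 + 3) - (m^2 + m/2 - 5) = m^3 - 15*m^2/2 + 2*m + 8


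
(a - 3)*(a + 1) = a^2 - 2*a - 3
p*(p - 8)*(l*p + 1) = l*p^3 - 8*l*p^2 + p^2 - 8*p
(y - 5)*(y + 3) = y^2 - 2*y - 15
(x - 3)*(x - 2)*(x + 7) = x^3 + 2*x^2 - 29*x + 42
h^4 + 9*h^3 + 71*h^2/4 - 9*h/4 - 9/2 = (h - 1/2)*(h + 1/2)*(h + 3)*(h + 6)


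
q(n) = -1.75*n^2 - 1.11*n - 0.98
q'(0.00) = -1.11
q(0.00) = -0.98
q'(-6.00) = 19.89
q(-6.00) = -57.32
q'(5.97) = -22.00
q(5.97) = -69.98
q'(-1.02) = 2.46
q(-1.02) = -1.67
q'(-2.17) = 6.48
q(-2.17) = -6.81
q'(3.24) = -12.45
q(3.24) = -22.95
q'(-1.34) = 3.58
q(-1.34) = -2.63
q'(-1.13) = 2.84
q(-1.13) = -1.96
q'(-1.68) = 4.77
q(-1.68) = -4.05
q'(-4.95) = 16.22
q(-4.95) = -38.36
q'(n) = -3.5*n - 1.11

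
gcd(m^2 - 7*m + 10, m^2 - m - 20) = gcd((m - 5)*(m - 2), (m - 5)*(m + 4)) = m - 5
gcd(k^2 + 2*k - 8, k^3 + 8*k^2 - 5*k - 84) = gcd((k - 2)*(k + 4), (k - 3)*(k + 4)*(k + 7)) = k + 4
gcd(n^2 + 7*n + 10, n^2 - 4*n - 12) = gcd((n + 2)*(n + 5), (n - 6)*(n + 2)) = n + 2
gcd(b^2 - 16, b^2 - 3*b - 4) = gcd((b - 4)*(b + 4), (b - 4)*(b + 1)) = b - 4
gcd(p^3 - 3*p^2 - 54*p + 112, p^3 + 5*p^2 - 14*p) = p^2 + 5*p - 14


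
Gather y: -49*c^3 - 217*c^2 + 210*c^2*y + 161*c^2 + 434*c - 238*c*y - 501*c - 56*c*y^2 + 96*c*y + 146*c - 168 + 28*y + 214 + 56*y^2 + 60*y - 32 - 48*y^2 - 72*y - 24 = -49*c^3 - 56*c^2 + 79*c + y^2*(8 - 56*c) + y*(210*c^2 - 142*c + 16) - 10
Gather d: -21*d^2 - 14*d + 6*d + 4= -21*d^2 - 8*d + 4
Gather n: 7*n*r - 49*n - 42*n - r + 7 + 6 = n*(7*r - 91) - r + 13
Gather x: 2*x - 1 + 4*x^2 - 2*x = 4*x^2 - 1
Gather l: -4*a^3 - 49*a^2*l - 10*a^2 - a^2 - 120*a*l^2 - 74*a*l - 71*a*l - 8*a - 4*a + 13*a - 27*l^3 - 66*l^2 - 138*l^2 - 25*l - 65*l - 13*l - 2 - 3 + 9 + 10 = -4*a^3 - 11*a^2 + a - 27*l^3 + l^2*(-120*a - 204) + l*(-49*a^2 - 145*a - 103) + 14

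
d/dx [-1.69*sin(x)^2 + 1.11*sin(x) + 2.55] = (1.11 - 3.38*sin(x))*cos(x)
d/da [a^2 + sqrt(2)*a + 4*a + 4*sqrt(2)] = 2*a + sqrt(2) + 4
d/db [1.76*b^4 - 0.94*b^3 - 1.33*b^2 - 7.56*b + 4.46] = 7.04*b^3 - 2.82*b^2 - 2.66*b - 7.56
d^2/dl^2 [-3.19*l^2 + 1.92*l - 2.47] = -6.38000000000000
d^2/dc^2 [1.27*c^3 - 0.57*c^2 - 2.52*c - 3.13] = 7.62*c - 1.14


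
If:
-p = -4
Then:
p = 4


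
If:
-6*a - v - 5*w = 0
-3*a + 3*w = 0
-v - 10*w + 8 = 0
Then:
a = -8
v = 88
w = -8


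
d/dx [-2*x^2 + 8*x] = 8 - 4*x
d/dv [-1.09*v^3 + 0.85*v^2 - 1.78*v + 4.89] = -3.27*v^2 + 1.7*v - 1.78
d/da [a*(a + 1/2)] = 2*a + 1/2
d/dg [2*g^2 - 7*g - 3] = 4*g - 7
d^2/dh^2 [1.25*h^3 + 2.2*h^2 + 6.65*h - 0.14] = 7.5*h + 4.4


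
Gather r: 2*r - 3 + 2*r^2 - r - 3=2*r^2 + r - 6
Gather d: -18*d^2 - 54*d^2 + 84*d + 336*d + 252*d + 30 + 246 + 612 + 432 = -72*d^2 + 672*d + 1320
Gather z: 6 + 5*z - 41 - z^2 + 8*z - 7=-z^2 + 13*z - 42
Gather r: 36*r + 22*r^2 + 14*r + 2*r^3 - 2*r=2*r^3 + 22*r^2 + 48*r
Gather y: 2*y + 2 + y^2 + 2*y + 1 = y^2 + 4*y + 3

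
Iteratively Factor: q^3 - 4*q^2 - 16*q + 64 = (q - 4)*(q^2 - 16) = (q - 4)*(q + 4)*(q - 4)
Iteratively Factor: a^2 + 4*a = (a + 4)*(a)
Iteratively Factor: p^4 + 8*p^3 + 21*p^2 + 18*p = (p + 3)*(p^3 + 5*p^2 + 6*p) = p*(p + 3)*(p^2 + 5*p + 6) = p*(p + 3)^2*(p + 2)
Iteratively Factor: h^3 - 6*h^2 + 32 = (h - 4)*(h^2 - 2*h - 8) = (h - 4)^2*(h + 2)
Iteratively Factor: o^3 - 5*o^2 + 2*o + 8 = (o - 2)*(o^2 - 3*o - 4) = (o - 2)*(o + 1)*(o - 4)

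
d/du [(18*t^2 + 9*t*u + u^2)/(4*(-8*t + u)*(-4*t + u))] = 7*t*(72*t^2 + 4*t*u - 3*u^2)/(4*(1024*t^4 - 768*t^3*u + 208*t^2*u^2 - 24*t*u^3 + u^4))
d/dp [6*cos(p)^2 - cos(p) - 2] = (1 - 12*cos(p))*sin(p)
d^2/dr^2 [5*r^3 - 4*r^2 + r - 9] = 30*r - 8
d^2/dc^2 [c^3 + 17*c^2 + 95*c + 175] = 6*c + 34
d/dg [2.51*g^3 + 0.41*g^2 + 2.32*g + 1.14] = 7.53*g^2 + 0.82*g + 2.32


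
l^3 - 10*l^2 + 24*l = l*(l - 6)*(l - 4)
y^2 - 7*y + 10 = (y - 5)*(y - 2)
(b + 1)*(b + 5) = b^2 + 6*b + 5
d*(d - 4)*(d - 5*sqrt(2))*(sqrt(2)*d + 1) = sqrt(2)*d^4 - 9*d^3 - 4*sqrt(2)*d^3 - 5*sqrt(2)*d^2 + 36*d^2 + 20*sqrt(2)*d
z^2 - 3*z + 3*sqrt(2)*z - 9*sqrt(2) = (z - 3)*(z + 3*sqrt(2))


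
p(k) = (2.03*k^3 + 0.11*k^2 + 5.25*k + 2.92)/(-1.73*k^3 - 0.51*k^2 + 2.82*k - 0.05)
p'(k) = (5.19*k^2 + 1.02*k - 2.82)*(2.03*k^3 + 0.11*k^2 + 5.25*k + 2.92)/(-1.73*k^3 - 0.51*k^2 + 2.82*k - 0.05)^2 + (6.09*k^2 + 0.22*k + 5.25)/(-1.73*k^3 - 0.51*k^2 + 2.82*k - 0.05)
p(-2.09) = -3.42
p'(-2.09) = -3.84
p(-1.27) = 8.49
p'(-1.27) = -55.94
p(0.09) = 17.11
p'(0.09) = -204.84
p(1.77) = -3.81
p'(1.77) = 5.34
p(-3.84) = -1.64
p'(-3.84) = -0.26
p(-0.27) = -1.81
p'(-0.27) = -12.94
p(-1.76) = -6.01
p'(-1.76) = -15.89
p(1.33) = -11.70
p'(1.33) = 58.15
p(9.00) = -1.20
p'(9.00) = 0.01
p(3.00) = -1.74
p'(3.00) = 0.48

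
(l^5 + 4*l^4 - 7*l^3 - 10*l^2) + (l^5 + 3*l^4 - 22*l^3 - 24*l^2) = 2*l^5 + 7*l^4 - 29*l^3 - 34*l^2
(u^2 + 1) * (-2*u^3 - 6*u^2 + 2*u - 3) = -2*u^5 - 6*u^4 - 9*u^2 + 2*u - 3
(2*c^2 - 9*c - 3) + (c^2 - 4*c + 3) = 3*c^2 - 13*c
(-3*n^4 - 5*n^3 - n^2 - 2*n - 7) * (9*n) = -27*n^5 - 45*n^4 - 9*n^3 - 18*n^2 - 63*n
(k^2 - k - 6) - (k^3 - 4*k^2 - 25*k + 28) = -k^3 + 5*k^2 + 24*k - 34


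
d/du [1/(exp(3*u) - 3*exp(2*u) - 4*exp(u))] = (-3*exp(2*u) + 6*exp(u) + 4)*exp(-u)/(-exp(2*u) + 3*exp(u) + 4)^2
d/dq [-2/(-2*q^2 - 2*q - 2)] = (-2*q - 1)/(q^2 + q + 1)^2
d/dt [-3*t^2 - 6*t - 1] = -6*t - 6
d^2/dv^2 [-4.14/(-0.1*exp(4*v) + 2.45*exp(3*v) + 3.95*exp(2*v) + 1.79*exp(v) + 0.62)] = ((-6.624*exp(3*v) + 91.287*exp(2*v) + 65.412*exp(v) + 7.4106)*(-0.1*exp(4*v) + 2.45*exp(3*v) + 3.95*exp(2*v) + 1.79*exp(v) + 0.62) - 4.14*(-0.8*exp(3*v) + 14.7*exp(2*v) + 15.8*exp(v) + 3.58)*(-0.4*exp(3*v) + 7.35*exp(2*v) + 7.9*exp(v) + 1.79)*exp(v))*exp(v)/(-0.1*exp(4*v) + 2.45*exp(3*v) + 3.95*exp(2*v) + 1.79*exp(v) + 0.62)^3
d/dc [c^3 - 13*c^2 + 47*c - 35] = 3*c^2 - 26*c + 47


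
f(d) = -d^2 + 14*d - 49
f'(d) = 14 - 2*d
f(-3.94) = -119.68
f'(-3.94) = 21.88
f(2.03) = -24.70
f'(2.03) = 9.94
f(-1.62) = -74.30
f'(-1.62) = 17.24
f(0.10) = -47.61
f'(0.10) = 13.80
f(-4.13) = -123.88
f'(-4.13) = 22.26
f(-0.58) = -57.46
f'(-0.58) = 15.16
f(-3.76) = -115.78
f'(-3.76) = 21.52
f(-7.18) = -201.07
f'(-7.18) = 28.36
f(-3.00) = -100.00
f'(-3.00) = 20.00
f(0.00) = -49.00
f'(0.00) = 14.00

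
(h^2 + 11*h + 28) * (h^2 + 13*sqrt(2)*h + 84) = h^4 + 11*h^3 + 13*sqrt(2)*h^3 + 112*h^2 + 143*sqrt(2)*h^2 + 364*sqrt(2)*h + 924*h + 2352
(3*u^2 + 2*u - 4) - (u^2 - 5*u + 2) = 2*u^2 + 7*u - 6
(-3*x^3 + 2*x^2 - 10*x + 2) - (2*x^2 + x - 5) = -3*x^3 - 11*x + 7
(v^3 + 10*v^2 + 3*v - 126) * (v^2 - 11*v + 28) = v^5 - v^4 - 79*v^3 + 121*v^2 + 1470*v - 3528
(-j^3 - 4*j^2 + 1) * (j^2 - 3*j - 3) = -j^5 - j^4 + 15*j^3 + 13*j^2 - 3*j - 3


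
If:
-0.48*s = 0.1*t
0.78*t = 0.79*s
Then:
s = 0.00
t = 0.00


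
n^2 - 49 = (n - 7)*(n + 7)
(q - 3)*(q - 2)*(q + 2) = q^3 - 3*q^2 - 4*q + 12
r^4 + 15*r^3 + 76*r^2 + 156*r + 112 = (r + 2)^2*(r + 4)*(r + 7)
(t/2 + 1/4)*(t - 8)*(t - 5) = t^3/2 - 25*t^2/4 + 67*t/4 + 10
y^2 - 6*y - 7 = (y - 7)*(y + 1)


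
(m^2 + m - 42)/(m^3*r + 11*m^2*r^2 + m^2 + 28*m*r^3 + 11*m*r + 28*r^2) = (m^2 + m - 42)/(m^3*r + 11*m^2*r^2 + m^2 + 28*m*r^3 + 11*m*r + 28*r^2)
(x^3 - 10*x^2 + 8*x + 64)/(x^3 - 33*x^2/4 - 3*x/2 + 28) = 4*(x^2 - 2*x - 8)/(4*x^2 - x - 14)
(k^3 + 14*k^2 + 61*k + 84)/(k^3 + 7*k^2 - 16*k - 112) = (k + 3)/(k - 4)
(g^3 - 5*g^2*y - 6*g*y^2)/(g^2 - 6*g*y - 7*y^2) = g*(-g + 6*y)/(-g + 7*y)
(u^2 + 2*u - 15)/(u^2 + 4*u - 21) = (u + 5)/(u + 7)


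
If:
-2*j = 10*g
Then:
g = -j/5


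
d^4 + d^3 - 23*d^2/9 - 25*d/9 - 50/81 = (d - 5/3)*(d + 1/3)*(d + 2/3)*(d + 5/3)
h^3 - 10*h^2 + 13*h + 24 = (h - 8)*(h - 3)*(h + 1)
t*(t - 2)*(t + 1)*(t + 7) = t^4 + 6*t^3 - 9*t^2 - 14*t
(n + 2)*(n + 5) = n^2 + 7*n + 10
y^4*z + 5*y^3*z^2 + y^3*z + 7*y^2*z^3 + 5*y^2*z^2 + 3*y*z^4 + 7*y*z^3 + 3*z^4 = (y + z)^2*(y + 3*z)*(y*z + z)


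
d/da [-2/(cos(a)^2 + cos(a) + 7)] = -2*(2*cos(a) + 1)*sin(a)/(cos(a)^2 + cos(a) + 7)^2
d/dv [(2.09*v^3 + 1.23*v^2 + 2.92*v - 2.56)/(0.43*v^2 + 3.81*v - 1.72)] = (0.8987*v^4 + 15.9258*v^3 - 7.3537*v^2 - 2.0296*v + 4.7312)/(0.1849*v^4 + 3.2766*v^3 + 13.0369*v^2 - 13.1064*v + 2.9584)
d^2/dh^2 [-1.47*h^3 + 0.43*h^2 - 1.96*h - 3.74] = 0.86 - 8.82*h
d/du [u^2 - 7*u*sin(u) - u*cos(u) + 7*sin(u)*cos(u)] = u*sin(u) - 7*u*cos(u) + 2*u - 7*sin(u) - cos(u) + 7*cos(2*u)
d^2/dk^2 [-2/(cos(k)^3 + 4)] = 6*((3*sin(k)^2 - 1)*(cos(k)^3 + 4) - 6*sin(k)^2*cos(k)^3)*cos(k)/(cos(k)^3 + 4)^3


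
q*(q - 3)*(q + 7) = q^3 + 4*q^2 - 21*q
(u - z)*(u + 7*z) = u^2 + 6*u*z - 7*z^2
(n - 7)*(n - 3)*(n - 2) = n^3 - 12*n^2 + 41*n - 42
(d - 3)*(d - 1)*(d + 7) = d^3 + 3*d^2 - 25*d + 21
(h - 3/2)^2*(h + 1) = h^3 - 2*h^2 - 3*h/4 + 9/4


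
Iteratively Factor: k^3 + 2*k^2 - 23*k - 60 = (k - 5)*(k^2 + 7*k + 12) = (k - 5)*(k + 3)*(k + 4)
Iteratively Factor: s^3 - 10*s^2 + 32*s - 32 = (s - 2)*(s^2 - 8*s + 16) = (s - 4)*(s - 2)*(s - 4)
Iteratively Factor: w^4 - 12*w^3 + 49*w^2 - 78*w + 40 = (w - 4)*(w^3 - 8*w^2 + 17*w - 10) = (w - 4)*(w - 1)*(w^2 - 7*w + 10) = (w - 5)*(w - 4)*(w - 1)*(w - 2)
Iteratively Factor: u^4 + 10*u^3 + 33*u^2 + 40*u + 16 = (u + 4)*(u^3 + 6*u^2 + 9*u + 4) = (u + 1)*(u + 4)*(u^2 + 5*u + 4) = (u + 1)^2*(u + 4)*(u + 4)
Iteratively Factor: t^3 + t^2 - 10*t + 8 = (t - 1)*(t^2 + 2*t - 8) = (t - 1)*(t + 4)*(t - 2)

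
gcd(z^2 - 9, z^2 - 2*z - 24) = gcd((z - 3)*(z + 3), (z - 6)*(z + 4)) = 1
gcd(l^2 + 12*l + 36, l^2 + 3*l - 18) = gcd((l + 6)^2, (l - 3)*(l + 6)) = l + 6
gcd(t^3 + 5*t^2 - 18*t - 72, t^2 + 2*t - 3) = t + 3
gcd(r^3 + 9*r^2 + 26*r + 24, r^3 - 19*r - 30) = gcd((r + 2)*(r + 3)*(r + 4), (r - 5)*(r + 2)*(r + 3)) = r^2 + 5*r + 6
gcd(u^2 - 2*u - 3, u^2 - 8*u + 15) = u - 3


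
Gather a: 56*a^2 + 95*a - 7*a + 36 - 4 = 56*a^2 + 88*a + 32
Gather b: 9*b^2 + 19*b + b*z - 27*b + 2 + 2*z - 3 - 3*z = 9*b^2 + b*(z - 8) - z - 1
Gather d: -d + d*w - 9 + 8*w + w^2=d*(w - 1) + w^2 + 8*w - 9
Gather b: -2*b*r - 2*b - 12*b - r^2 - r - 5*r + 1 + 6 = b*(-2*r - 14) - r^2 - 6*r + 7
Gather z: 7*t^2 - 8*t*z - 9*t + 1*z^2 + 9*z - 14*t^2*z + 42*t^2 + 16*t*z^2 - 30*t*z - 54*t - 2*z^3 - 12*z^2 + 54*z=49*t^2 - 63*t - 2*z^3 + z^2*(16*t - 11) + z*(-14*t^2 - 38*t + 63)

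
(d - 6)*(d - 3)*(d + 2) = d^3 - 7*d^2 + 36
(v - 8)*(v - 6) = v^2 - 14*v + 48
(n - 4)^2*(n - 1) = n^3 - 9*n^2 + 24*n - 16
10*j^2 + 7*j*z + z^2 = (2*j + z)*(5*j + z)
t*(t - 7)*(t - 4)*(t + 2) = t^4 - 9*t^3 + 6*t^2 + 56*t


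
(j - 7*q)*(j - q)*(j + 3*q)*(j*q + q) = j^4*q - 5*j^3*q^2 + j^3*q - 17*j^2*q^3 - 5*j^2*q^2 + 21*j*q^4 - 17*j*q^3 + 21*q^4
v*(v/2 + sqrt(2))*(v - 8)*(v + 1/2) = v^4/2 - 15*v^3/4 + sqrt(2)*v^3 - 15*sqrt(2)*v^2/2 - 2*v^2 - 4*sqrt(2)*v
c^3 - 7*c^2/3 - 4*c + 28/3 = (c - 7/3)*(c - 2)*(c + 2)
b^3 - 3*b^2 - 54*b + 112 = (b - 8)*(b - 2)*(b + 7)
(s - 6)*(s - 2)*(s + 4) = s^3 - 4*s^2 - 20*s + 48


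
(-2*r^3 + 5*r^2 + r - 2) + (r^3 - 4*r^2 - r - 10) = -r^3 + r^2 - 12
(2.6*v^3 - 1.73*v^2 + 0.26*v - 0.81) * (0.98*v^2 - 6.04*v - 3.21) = 2.548*v^5 - 17.3994*v^4 + 2.358*v^3 + 3.1891*v^2 + 4.0578*v + 2.6001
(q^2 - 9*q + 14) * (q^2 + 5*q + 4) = q^4 - 4*q^3 - 27*q^2 + 34*q + 56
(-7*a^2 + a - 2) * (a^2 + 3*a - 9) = -7*a^4 - 20*a^3 + 64*a^2 - 15*a + 18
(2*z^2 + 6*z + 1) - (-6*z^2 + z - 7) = 8*z^2 + 5*z + 8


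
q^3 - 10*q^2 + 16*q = q*(q - 8)*(q - 2)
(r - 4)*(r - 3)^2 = r^3 - 10*r^2 + 33*r - 36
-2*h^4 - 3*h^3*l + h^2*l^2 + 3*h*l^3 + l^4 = (-h + l)*(h + l)^2*(2*h + l)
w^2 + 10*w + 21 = (w + 3)*(w + 7)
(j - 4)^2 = j^2 - 8*j + 16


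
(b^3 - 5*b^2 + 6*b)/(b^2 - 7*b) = (b^2 - 5*b + 6)/(b - 7)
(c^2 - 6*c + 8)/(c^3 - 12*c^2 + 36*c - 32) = (c - 4)/(c^2 - 10*c + 16)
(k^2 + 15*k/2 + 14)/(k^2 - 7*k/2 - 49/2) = (k + 4)/(k - 7)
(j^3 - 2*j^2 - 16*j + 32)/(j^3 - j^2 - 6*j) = (-j^3 + 2*j^2 + 16*j - 32)/(j*(-j^2 + j + 6))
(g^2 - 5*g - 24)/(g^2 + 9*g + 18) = (g - 8)/(g + 6)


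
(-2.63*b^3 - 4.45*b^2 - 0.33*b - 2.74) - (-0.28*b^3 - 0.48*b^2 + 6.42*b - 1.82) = -2.35*b^3 - 3.97*b^2 - 6.75*b - 0.92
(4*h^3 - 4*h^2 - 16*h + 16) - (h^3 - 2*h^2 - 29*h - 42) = 3*h^3 - 2*h^2 + 13*h + 58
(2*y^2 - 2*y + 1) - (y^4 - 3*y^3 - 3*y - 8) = -y^4 + 3*y^3 + 2*y^2 + y + 9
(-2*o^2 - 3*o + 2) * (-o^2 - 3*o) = 2*o^4 + 9*o^3 + 7*o^2 - 6*o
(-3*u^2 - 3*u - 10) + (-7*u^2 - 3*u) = -10*u^2 - 6*u - 10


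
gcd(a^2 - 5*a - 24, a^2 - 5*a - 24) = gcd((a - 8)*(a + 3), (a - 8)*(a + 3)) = a^2 - 5*a - 24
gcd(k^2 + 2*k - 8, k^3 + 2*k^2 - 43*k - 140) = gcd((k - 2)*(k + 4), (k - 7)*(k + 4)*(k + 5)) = k + 4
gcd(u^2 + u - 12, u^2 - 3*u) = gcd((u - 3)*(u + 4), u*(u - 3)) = u - 3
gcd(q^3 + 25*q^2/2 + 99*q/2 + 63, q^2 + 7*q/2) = q + 7/2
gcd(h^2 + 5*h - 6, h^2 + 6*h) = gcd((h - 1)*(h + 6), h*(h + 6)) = h + 6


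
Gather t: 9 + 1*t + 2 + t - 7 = 2*t + 4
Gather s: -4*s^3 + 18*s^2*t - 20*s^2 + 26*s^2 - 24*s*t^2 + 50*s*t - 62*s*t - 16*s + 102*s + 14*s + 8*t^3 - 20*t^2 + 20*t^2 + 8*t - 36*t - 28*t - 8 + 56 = -4*s^3 + s^2*(18*t + 6) + s*(-24*t^2 - 12*t + 100) + 8*t^3 - 56*t + 48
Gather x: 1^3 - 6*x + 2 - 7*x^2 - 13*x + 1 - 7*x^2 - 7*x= -14*x^2 - 26*x + 4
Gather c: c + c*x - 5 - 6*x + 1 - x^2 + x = c*(x + 1) - x^2 - 5*x - 4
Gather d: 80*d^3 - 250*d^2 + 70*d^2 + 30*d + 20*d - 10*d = 80*d^3 - 180*d^2 + 40*d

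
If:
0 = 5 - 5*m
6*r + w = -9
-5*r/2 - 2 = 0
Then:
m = 1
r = -4/5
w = -21/5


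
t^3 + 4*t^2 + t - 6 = (t - 1)*(t + 2)*(t + 3)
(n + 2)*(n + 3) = n^2 + 5*n + 6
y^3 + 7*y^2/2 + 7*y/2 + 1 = (y + 1/2)*(y + 1)*(y + 2)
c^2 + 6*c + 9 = (c + 3)^2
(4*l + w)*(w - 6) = 4*l*w - 24*l + w^2 - 6*w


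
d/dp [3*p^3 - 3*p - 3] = 9*p^2 - 3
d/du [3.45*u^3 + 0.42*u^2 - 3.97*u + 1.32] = 10.35*u^2 + 0.84*u - 3.97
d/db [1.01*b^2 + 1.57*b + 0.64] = 2.02*b + 1.57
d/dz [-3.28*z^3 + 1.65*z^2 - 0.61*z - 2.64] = -9.84*z^2 + 3.3*z - 0.61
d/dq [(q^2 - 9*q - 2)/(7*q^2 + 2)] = (63*q^2 + 32*q - 18)/(49*q^4 + 28*q^2 + 4)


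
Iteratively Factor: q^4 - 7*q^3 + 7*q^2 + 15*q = (q - 5)*(q^3 - 2*q^2 - 3*q) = q*(q - 5)*(q^2 - 2*q - 3) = q*(q - 5)*(q + 1)*(q - 3)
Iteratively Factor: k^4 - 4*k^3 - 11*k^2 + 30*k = (k)*(k^3 - 4*k^2 - 11*k + 30) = k*(k - 2)*(k^2 - 2*k - 15) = k*(k - 2)*(k + 3)*(k - 5)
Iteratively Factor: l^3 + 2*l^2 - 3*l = (l)*(l^2 + 2*l - 3) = l*(l - 1)*(l + 3)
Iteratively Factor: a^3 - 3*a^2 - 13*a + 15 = (a - 5)*(a^2 + 2*a - 3) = (a - 5)*(a - 1)*(a + 3)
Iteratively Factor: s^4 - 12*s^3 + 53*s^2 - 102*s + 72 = (s - 3)*(s^3 - 9*s^2 + 26*s - 24) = (s - 3)^2*(s^2 - 6*s + 8) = (s - 4)*(s - 3)^2*(s - 2)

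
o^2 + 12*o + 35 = (o + 5)*(o + 7)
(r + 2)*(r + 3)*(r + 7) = r^3 + 12*r^2 + 41*r + 42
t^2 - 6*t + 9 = (t - 3)^2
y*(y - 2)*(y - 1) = y^3 - 3*y^2 + 2*y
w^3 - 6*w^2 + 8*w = w*(w - 4)*(w - 2)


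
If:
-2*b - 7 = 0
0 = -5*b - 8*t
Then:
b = -7/2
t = 35/16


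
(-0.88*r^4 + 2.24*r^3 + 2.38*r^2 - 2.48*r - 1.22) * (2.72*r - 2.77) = -2.3936*r^5 + 8.5304*r^4 + 0.2688*r^3 - 13.3382*r^2 + 3.5512*r + 3.3794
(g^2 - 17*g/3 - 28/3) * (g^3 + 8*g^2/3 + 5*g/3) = g^5 - 3*g^4 - 205*g^3/9 - 103*g^2/3 - 140*g/9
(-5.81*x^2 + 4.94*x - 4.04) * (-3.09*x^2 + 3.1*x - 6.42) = 17.9529*x^4 - 33.2756*x^3 + 65.0978*x^2 - 44.2388*x + 25.9368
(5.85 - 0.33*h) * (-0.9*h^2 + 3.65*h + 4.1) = 0.297*h^3 - 6.4695*h^2 + 19.9995*h + 23.985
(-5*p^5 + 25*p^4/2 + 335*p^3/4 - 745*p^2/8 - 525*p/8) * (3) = -15*p^5 + 75*p^4/2 + 1005*p^3/4 - 2235*p^2/8 - 1575*p/8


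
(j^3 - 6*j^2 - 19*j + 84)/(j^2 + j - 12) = j - 7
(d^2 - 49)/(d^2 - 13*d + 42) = (d + 7)/(d - 6)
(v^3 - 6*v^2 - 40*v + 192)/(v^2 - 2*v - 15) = (-v^3 + 6*v^2 + 40*v - 192)/(-v^2 + 2*v + 15)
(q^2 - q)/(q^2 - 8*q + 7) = q/(q - 7)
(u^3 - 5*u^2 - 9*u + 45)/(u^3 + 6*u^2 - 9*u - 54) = (u - 5)/(u + 6)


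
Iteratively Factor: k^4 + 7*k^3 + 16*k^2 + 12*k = (k + 2)*(k^3 + 5*k^2 + 6*k) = (k + 2)*(k + 3)*(k^2 + 2*k) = (k + 2)^2*(k + 3)*(k)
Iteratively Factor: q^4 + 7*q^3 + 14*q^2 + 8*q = (q + 4)*(q^3 + 3*q^2 + 2*q) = (q + 2)*(q + 4)*(q^2 + q) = q*(q + 2)*(q + 4)*(q + 1)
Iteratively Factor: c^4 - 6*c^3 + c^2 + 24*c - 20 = (c - 1)*(c^3 - 5*c^2 - 4*c + 20) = (c - 1)*(c + 2)*(c^2 - 7*c + 10) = (c - 2)*(c - 1)*(c + 2)*(c - 5)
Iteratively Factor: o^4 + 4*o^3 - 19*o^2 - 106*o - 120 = (o + 2)*(o^3 + 2*o^2 - 23*o - 60) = (o - 5)*(o + 2)*(o^2 + 7*o + 12) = (o - 5)*(o + 2)*(o + 3)*(o + 4)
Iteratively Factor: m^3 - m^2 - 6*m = (m + 2)*(m^2 - 3*m) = m*(m + 2)*(m - 3)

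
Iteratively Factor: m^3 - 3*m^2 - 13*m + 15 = (m + 3)*(m^2 - 6*m + 5) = (m - 5)*(m + 3)*(m - 1)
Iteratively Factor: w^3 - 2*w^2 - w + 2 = (w - 1)*(w^2 - w - 2) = (w - 1)*(w + 1)*(w - 2)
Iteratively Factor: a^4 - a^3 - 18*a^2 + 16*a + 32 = (a - 2)*(a^3 + a^2 - 16*a - 16) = (a - 2)*(a + 4)*(a^2 - 3*a - 4) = (a - 2)*(a + 1)*(a + 4)*(a - 4)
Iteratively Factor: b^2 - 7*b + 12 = (b - 3)*(b - 4)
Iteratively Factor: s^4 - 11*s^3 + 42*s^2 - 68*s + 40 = (s - 5)*(s^3 - 6*s^2 + 12*s - 8) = (s - 5)*(s - 2)*(s^2 - 4*s + 4) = (s - 5)*(s - 2)^2*(s - 2)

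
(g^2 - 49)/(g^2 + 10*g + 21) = (g - 7)/(g + 3)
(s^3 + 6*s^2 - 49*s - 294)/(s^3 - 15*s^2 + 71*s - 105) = (s^2 + 13*s + 42)/(s^2 - 8*s + 15)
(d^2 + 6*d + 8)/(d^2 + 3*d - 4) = (d + 2)/(d - 1)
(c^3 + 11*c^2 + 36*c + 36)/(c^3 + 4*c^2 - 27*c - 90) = (c + 2)/(c - 5)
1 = 1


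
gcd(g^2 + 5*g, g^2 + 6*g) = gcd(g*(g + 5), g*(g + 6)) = g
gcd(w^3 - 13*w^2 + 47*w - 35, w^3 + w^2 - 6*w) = 1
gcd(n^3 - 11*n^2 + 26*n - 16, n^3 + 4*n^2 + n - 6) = n - 1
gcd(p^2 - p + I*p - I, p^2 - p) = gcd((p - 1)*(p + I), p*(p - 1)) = p - 1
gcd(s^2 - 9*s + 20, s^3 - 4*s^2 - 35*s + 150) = s - 5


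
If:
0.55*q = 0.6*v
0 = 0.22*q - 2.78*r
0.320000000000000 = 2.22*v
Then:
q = 0.16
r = 0.01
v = 0.14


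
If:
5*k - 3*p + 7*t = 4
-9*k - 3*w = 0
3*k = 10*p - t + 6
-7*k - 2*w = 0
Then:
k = 0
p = -38/67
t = 22/67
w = 0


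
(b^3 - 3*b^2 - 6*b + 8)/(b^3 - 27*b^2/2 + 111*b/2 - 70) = 2*(b^2 + b - 2)/(2*b^2 - 19*b + 35)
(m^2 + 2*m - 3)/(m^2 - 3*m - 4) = (-m^2 - 2*m + 3)/(-m^2 + 3*m + 4)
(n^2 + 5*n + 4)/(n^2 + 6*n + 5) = (n + 4)/(n + 5)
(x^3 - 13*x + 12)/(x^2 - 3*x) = x + 3 - 4/x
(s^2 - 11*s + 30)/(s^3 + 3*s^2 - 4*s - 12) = (s^2 - 11*s + 30)/(s^3 + 3*s^2 - 4*s - 12)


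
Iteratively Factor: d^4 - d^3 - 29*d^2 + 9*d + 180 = (d - 3)*(d^3 + 2*d^2 - 23*d - 60) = (d - 5)*(d - 3)*(d^2 + 7*d + 12) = (d - 5)*(d - 3)*(d + 4)*(d + 3)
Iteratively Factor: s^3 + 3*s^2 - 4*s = (s)*(s^2 + 3*s - 4) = s*(s - 1)*(s + 4)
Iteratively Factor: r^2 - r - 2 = (r - 2)*(r + 1)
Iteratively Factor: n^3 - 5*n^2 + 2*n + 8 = (n - 4)*(n^2 - n - 2) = (n - 4)*(n + 1)*(n - 2)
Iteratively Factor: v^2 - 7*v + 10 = (v - 5)*(v - 2)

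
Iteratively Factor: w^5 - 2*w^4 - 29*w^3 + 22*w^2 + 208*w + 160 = (w - 5)*(w^4 + 3*w^3 - 14*w^2 - 48*w - 32) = (w - 5)*(w - 4)*(w^3 + 7*w^2 + 14*w + 8) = (w - 5)*(w - 4)*(w + 2)*(w^2 + 5*w + 4) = (w - 5)*(w - 4)*(w + 1)*(w + 2)*(w + 4)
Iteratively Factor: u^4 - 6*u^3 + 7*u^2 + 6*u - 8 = (u - 4)*(u^3 - 2*u^2 - u + 2) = (u - 4)*(u + 1)*(u^2 - 3*u + 2) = (u - 4)*(u - 2)*(u + 1)*(u - 1)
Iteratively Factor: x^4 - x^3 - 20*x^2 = (x - 5)*(x^3 + 4*x^2) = x*(x - 5)*(x^2 + 4*x) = x*(x - 5)*(x + 4)*(x)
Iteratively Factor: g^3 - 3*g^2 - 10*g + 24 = (g + 3)*(g^2 - 6*g + 8) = (g - 2)*(g + 3)*(g - 4)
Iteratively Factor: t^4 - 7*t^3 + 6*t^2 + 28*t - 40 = (t - 2)*(t^3 - 5*t^2 - 4*t + 20) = (t - 2)^2*(t^2 - 3*t - 10) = (t - 5)*(t - 2)^2*(t + 2)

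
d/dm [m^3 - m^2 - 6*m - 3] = 3*m^2 - 2*m - 6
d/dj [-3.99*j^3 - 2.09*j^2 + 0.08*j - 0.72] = -11.97*j^2 - 4.18*j + 0.08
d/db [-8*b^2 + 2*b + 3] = 2 - 16*b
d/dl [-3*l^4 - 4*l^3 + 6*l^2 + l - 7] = -12*l^3 - 12*l^2 + 12*l + 1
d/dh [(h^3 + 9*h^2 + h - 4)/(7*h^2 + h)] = (7*h^4 + 2*h^3 + 2*h^2 + 56*h + 4)/(h^2*(49*h^2 + 14*h + 1))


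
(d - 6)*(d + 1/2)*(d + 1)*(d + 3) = d^4 - 3*d^3/2 - 22*d^2 - 57*d/2 - 9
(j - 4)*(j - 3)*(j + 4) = j^3 - 3*j^2 - 16*j + 48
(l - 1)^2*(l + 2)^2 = l^4 + 2*l^3 - 3*l^2 - 4*l + 4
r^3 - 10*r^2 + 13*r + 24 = (r - 8)*(r - 3)*(r + 1)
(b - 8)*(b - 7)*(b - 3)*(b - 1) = b^4 - 19*b^3 + 119*b^2 - 269*b + 168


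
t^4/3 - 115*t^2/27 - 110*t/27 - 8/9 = (t/3 + 1)*(t - 4)*(t + 1/3)*(t + 2/3)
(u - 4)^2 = u^2 - 8*u + 16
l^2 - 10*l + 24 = (l - 6)*(l - 4)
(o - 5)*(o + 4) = o^2 - o - 20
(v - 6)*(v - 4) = v^2 - 10*v + 24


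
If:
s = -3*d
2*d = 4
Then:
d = 2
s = -6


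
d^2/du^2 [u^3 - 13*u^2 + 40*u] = 6*u - 26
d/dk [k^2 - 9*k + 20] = 2*k - 9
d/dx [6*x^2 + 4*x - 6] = 12*x + 4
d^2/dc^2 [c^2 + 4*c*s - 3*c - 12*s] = 2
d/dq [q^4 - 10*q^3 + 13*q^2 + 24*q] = 4*q^3 - 30*q^2 + 26*q + 24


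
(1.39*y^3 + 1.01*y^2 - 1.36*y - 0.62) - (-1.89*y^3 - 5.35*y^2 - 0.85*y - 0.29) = 3.28*y^3 + 6.36*y^2 - 0.51*y - 0.33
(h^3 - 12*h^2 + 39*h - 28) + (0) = h^3 - 12*h^2 + 39*h - 28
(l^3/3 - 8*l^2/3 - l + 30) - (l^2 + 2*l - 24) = l^3/3 - 11*l^2/3 - 3*l + 54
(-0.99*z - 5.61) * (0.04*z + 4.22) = -0.0396*z^2 - 4.4022*z - 23.6742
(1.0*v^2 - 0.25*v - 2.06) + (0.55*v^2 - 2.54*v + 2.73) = 1.55*v^2 - 2.79*v + 0.67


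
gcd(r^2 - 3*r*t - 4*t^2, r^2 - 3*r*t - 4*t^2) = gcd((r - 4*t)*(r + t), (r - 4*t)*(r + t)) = r^2 - 3*r*t - 4*t^2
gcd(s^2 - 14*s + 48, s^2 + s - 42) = s - 6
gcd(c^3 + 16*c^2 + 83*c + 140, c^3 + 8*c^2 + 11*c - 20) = c^2 + 9*c + 20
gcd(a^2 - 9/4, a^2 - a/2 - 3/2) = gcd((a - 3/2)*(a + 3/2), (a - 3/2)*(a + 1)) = a - 3/2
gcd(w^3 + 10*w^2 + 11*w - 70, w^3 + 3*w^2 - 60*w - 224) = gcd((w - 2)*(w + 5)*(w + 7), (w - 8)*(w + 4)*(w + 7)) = w + 7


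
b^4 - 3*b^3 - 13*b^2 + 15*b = b*(b - 5)*(b - 1)*(b + 3)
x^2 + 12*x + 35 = (x + 5)*(x + 7)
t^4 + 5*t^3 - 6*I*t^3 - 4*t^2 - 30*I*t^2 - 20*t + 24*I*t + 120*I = (t - 2)*(t + 2)*(t + 5)*(t - 6*I)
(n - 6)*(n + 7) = n^2 + n - 42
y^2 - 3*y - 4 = (y - 4)*(y + 1)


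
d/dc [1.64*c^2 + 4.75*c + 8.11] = 3.28*c + 4.75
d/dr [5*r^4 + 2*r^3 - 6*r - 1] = 20*r^3 + 6*r^2 - 6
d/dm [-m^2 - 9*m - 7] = -2*m - 9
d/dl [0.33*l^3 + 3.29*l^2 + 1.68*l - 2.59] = 0.99*l^2 + 6.58*l + 1.68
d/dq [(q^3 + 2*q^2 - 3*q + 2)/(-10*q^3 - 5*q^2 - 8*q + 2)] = (15*q^4 - 76*q^3 + 35*q^2 + 28*q + 10)/(100*q^6 + 100*q^5 + 185*q^4 + 40*q^3 + 44*q^2 - 32*q + 4)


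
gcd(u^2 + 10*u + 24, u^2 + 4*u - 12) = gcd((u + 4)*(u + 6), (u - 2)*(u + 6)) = u + 6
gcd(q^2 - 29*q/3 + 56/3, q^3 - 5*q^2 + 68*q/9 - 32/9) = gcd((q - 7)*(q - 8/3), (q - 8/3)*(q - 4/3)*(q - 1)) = q - 8/3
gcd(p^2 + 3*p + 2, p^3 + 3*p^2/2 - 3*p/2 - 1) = p + 2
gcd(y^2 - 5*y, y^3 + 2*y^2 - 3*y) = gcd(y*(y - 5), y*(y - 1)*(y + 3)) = y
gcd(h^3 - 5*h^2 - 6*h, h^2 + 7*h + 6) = h + 1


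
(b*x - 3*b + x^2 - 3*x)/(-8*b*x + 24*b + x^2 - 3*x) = (b + x)/(-8*b + x)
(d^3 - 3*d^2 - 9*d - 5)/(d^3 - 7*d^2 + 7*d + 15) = (d + 1)/(d - 3)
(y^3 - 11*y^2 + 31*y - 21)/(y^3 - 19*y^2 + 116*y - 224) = (y^2 - 4*y + 3)/(y^2 - 12*y + 32)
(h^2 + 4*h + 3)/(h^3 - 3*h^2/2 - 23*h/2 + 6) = 2*(h + 1)/(2*h^2 - 9*h + 4)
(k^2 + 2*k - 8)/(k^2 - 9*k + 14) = (k + 4)/(k - 7)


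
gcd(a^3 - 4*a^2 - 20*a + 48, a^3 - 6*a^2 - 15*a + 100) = a + 4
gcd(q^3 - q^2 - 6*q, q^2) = q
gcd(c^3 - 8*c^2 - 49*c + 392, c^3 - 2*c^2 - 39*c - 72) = c - 8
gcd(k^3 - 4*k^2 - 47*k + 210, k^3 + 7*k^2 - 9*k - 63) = k + 7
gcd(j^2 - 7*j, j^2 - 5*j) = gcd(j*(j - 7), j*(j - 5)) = j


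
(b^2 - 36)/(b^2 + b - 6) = (b^2 - 36)/(b^2 + b - 6)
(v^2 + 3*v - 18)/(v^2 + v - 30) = (v - 3)/(v - 5)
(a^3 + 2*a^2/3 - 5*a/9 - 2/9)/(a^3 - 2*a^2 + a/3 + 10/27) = 3*(a + 1)/(3*a - 5)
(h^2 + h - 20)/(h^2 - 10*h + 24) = (h + 5)/(h - 6)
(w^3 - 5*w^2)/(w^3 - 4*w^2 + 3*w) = w*(w - 5)/(w^2 - 4*w + 3)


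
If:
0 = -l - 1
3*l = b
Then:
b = -3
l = -1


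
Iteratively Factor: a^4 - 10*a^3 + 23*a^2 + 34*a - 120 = (a - 4)*(a^3 - 6*a^2 - a + 30) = (a - 4)*(a - 3)*(a^2 - 3*a - 10) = (a - 5)*(a - 4)*(a - 3)*(a + 2)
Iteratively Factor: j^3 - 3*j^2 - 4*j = (j)*(j^2 - 3*j - 4) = j*(j - 4)*(j + 1)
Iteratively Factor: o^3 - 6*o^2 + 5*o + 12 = (o + 1)*(o^2 - 7*o + 12) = (o - 3)*(o + 1)*(o - 4)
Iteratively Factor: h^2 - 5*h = (h - 5)*(h)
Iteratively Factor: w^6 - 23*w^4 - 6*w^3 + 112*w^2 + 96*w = (w + 1)*(w^5 - w^4 - 22*w^3 + 16*w^2 + 96*w) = (w - 3)*(w + 1)*(w^4 + 2*w^3 - 16*w^2 - 32*w) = (w - 4)*(w - 3)*(w + 1)*(w^3 + 6*w^2 + 8*w) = (w - 4)*(w - 3)*(w + 1)*(w + 2)*(w^2 + 4*w) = w*(w - 4)*(w - 3)*(w + 1)*(w + 2)*(w + 4)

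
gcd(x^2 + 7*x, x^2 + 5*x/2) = x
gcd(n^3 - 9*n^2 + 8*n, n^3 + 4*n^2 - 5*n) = n^2 - n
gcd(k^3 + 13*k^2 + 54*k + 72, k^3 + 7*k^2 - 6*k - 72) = k^2 + 10*k + 24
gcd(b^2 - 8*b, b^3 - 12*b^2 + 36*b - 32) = b - 8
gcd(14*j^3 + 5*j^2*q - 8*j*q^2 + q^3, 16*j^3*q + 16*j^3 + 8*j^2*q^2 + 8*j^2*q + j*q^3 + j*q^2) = 1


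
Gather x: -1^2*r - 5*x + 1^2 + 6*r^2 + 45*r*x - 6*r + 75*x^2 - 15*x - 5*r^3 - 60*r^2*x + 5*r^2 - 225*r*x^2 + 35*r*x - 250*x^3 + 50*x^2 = -5*r^3 + 11*r^2 - 7*r - 250*x^3 + x^2*(125 - 225*r) + x*(-60*r^2 + 80*r - 20) + 1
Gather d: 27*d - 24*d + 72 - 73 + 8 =3*d + 7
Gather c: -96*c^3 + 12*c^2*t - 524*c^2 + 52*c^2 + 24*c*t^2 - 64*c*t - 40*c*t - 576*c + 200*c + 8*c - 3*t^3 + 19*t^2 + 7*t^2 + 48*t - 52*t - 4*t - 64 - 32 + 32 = -96*c^3 + c^2*(12*t - 472) + c*(24*t^2 - 104*t - 368) - 3*t^3 + 26*t^2 - 8*t - 64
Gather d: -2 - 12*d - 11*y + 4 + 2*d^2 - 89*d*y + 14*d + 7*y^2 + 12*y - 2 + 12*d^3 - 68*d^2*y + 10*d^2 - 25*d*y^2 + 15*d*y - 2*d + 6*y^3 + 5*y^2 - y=12*d^3 + d^2*(12 - 68*y) + d*(-25*y^2 - 74*y) + 6*y^3 + 12*y^2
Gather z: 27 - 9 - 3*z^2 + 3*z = -3*z^2 + 3*z + 18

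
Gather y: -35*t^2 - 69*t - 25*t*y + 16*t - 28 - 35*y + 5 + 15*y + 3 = -35*t^2 - 53*t + y*(-25*t - 20) - 20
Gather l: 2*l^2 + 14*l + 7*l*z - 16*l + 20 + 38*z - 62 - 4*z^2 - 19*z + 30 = 2*l^2 + l*(7*z - 2) - 4*z^2 + 19*z - 12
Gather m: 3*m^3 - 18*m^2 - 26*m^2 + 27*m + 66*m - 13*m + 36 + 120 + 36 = 3*m^3 - 44*m^2 + 80*m + 192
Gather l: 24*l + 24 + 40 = 24*l + 64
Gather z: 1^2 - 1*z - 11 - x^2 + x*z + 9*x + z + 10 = -x^2 + x*z + 9*x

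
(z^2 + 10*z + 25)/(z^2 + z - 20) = (z + 5)/(z - 4)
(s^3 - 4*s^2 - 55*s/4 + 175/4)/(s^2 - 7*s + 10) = (s^2 + s - 35/4)/(s - 2)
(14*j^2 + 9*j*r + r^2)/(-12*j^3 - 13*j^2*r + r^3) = (14*j^2 + 9*j*r + r^2)/(-12*j^3 - 13*j^2*r + r^3)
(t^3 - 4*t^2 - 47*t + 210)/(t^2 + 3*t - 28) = (t^2 - 11*t + 30)/(t - 4)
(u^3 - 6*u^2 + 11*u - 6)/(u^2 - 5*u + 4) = (u^2 - 5*u + 6)/(u - 4)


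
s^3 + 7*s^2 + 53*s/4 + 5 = (s + 1/2)*(s + 5/2)*(s + 4)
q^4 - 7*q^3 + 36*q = q*(q - 6)*(q - 3)*(q + 2)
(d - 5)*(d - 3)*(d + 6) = d^3 - 2*d^2 - 33*d + 90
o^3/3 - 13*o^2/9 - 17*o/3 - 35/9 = (o/3 + 1/3)*(o - 7)*(o + 5/3)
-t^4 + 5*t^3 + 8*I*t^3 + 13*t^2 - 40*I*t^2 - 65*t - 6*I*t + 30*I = (t - 5)*(t - 6*I)*(I*t + 1)^2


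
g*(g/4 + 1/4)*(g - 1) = g^3/4 - g/4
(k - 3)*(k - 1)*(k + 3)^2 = k^4 + 2*k^3 - 12*k^2 - 18*k + 27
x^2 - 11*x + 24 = (x - 8)*(x - 3)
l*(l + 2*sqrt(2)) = l^2 + 2*sqrt(2)*l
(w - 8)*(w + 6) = w^2 - 2*w - 48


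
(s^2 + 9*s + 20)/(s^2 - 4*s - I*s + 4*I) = (s^2 + 9*s + 20)/(s^2 - 4*s - I*s + 4*I)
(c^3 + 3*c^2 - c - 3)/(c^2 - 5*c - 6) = (c^2 + 2*c - 3)/(c - 6)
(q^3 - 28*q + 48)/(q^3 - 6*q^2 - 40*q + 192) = (q - 2)/(q - 8)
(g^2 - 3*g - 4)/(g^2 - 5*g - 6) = (g - 4)/(g - 6)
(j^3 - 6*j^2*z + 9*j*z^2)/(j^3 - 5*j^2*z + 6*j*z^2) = (-j + 3*z)/(-j + 2*z)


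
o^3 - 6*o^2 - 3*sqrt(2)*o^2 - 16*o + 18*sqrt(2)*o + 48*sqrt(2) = (o - 8)*(o + 2)*(o - 3*sqrt(2))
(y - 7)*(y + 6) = y^2 - y - 42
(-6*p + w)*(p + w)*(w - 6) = -6*p^2*w + 36*p^2 - 5*p*w^2 + 30*p*w + w^3 - 6*w^2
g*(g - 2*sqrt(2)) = g^2 - 2*sqrt(2)*g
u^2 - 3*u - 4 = (u - 4)*(u + 1)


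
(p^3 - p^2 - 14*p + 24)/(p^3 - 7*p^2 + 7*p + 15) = (p^2 + 2*p - 8)/(p^2 - 4*p - 5)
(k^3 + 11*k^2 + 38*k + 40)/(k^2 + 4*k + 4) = (k^2 + 9*k + 20)/(k + 2)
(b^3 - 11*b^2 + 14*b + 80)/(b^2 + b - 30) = (b^2 - 6*b - 16)/(b + 6)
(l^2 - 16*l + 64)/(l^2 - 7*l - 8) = (l - 8)/(l + 1)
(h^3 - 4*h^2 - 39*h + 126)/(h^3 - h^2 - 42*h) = (h - 3)/h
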